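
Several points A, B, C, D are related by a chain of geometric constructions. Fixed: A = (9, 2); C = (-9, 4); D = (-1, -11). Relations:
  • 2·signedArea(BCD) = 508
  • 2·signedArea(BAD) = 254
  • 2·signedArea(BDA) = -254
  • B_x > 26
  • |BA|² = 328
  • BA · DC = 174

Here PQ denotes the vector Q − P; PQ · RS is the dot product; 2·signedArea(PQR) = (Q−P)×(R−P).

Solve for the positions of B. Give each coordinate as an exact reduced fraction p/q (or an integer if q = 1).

1. B_x = 27  [2·signedArea(BDA) = -254 ∩ 2·signedArea(BCD) = 508]
2. B_y = 0  [2·signedArea(BDA) = -254 ∩ 2·signedArea(BCD) = 508]
   → B = (27, 0)

B = (27, 0)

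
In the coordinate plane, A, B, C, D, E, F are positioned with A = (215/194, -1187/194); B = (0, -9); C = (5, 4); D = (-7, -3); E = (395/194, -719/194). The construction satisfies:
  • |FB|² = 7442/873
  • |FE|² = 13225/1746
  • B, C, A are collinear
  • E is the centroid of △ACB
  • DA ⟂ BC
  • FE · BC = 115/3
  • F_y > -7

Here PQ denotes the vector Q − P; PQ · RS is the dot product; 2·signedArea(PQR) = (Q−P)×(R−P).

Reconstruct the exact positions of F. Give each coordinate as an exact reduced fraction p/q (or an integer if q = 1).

1. F_x = 305/291  [line -5·x + -13·y + -229/3 = 0 ∩ |FB|² = 7442/873]
2. F_y = -1826/291  [line -5·x + -13·y + -229/3 = 0 ∩ |FB|² = 7442/873]
   → F = (305/291, -1826/291)

F = (305/291, -1826/291)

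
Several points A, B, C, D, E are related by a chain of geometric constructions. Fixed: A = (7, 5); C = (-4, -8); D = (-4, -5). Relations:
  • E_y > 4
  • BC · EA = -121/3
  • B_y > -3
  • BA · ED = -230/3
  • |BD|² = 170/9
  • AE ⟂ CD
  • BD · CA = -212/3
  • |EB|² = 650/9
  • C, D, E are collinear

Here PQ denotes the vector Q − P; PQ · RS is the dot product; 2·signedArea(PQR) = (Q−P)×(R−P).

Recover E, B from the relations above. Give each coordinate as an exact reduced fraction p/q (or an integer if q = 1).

1. E_x = -4  [C, D, E are collinear ∩ AE ⟂ CD]
2. E_y = 5  [C, D, E are collinear ∩ AE ⟂ CD]
   → E = (-4, 5)
3. B_x = -1/3  [BA · ED = -230/3 ∩ BD · CA = -212/3]
4. B_y = -8/3  [BA · ED = -230/3 ∩ BD · CA = -212/3]
   → B = (-1/3, -8/3)

B = (-1/3, -8/3)
E = (-4, 5)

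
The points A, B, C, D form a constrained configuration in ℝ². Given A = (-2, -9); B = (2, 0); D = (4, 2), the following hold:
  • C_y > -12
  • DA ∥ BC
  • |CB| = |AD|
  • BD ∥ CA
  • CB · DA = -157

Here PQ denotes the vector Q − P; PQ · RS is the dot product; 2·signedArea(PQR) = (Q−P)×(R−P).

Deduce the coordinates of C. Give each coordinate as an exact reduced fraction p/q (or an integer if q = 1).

C = (-4, -11)

1. C_x = -4  [BD ∥ CA ∩ DA ∥ BC]
2. C_y = -11  [BD ∥ CA ∩ DA ∥ BC]
   → C = (-4, -11)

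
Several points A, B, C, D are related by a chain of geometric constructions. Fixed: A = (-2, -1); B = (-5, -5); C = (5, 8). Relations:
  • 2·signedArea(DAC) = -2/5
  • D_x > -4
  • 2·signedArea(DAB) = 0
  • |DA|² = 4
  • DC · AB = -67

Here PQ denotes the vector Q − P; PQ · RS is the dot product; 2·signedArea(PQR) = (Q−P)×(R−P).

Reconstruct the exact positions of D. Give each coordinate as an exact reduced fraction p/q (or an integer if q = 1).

D = (-16/5, -13/5)

1. D_x = -16/5  [2·signedArea(DAB) = 0 ∩ DC · AB = -67]
2. D_y = -13/5  [2·signedArea(DAB) = 0 ∩ DC · AB = -67]
   → D = (-16/5, -13/5)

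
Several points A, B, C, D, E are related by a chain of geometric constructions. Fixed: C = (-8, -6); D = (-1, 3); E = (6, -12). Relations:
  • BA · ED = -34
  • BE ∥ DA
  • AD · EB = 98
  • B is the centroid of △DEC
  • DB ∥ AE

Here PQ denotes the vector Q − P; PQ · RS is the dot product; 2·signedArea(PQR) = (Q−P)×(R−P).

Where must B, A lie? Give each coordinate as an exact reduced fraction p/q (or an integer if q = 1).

1. B_x = -1  [B is the centroid of △DEC]
2. B_y = -5  [B is the centroid of △DEC]
   → B = (-1, -5)
3. A_x = 6  [DB ∥ AE ∩ BE ∥ DA]
4. A_y = -4  [DB ∥ AE ∩ BE ∥ DA]
   → A = (6, -4)

A = (6, -4)
B = (-1, -5)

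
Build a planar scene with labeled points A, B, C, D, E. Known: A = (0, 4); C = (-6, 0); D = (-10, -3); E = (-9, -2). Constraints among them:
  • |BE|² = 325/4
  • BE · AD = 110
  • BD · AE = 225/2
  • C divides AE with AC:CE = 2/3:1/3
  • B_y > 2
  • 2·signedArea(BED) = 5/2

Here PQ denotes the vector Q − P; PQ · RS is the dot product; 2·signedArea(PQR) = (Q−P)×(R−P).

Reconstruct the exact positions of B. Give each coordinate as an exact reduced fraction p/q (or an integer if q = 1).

B = (-3/2, 3)

1. B_x = -3/2  [BD · AE = 225/2 ∩ 2·signedArea(BED) = 5/2]
2. B_y = 3  [BD · AE = 225/2 ∩ 2·signedArea(BED) = 5/2]
   → B = (-3/2, 3)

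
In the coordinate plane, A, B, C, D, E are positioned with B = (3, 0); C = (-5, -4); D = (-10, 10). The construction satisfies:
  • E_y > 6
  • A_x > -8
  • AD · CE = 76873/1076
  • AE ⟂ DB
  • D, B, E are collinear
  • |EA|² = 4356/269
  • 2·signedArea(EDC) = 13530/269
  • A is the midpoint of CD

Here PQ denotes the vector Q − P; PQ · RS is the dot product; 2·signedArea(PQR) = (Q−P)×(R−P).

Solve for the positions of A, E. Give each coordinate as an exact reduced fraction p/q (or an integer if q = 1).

1. A_x = -15/2  [A is the midpoint of CD]
2. A_y = 3  [A is the midpoint of CD]
   → A = (-15/2, 3)
3. E_x = -2715/538  [D, B, E are collinear ∩ AE ⟂ DB]
4. E_y = 1665/269  [D, B, E are collinear ∩ AE ⟂ DB]
   → E = (-2715/538, 1665/269)

A = (-15/2, 3)
E = (-2715/538, 1665/269)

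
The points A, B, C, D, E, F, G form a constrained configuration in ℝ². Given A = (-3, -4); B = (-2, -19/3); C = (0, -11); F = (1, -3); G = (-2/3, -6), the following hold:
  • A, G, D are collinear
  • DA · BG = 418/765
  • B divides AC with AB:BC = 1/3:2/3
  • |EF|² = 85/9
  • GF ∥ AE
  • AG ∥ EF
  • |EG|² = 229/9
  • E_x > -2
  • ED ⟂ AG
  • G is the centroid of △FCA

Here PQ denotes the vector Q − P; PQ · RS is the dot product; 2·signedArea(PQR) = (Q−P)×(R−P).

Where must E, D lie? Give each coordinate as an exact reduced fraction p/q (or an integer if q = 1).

D = (-898/255, -302/85)
E = (-4/3, -1)

1. E_x = -4/3  [AG ∥ EF ∩ GF ∥ AE]
2. E_y = -1  [AG ∥ EF ∩ GF ∥ AE]
   → E = (-4/3, -1)
3. D_x = -898/255  [A, G, D are collinear ∩ ED ⟂ AG]
4. D_y = -302/85  [A, G, D are collinear ∩ ED ⟂ AG]
   → D = (-898/255, -302/85)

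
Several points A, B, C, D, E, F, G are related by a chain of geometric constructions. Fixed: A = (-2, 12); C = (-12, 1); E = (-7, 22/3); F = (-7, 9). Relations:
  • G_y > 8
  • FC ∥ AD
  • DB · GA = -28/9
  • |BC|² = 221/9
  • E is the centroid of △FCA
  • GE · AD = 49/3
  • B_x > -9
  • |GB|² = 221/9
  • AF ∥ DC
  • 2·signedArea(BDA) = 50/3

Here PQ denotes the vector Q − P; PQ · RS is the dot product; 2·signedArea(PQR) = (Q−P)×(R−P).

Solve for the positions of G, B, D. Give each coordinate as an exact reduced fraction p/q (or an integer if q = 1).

1. D_x = -7  [AF ∥ DC ∩ FC ∥ AD]
2. D_y = 4  [AF ∥ DC ∩ FC ∥ AD]
   → D = (-7, 4)
3. B_x = -26/3  [line -8·x + 5·y + -278/3 = 0 ∩ |BC|² = 221/9]
4. B_y = 14/3  [line -8·x + 5·y + -278/3 = 0 ∩ |BC|² = 221/9]
   → B = (-26/3, 14/3)
5. G_x = -16/3  [GE · AD = 49/3 ∩ DB · GA = -28/9]
6. G_y = 25/3  [GE · AD = 49/3 ∩ DB · GA = -28/9]
   → G = (-16/3, 25/3)

B = (-26/3, 14/3)
D = (-7, 4)
G = (-16/3, 25/3)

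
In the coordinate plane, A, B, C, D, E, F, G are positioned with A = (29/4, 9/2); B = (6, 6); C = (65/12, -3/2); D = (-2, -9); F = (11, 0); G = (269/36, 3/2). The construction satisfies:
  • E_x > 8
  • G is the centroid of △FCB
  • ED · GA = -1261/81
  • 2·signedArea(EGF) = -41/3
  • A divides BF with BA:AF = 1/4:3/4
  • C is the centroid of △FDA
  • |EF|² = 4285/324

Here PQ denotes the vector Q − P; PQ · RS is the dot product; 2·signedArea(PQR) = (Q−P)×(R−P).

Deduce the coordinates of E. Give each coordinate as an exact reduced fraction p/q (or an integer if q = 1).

1. E_x = 161/18  [ED · GA = -1261/81 ∩ 2·signedArea(EGF) = -41/3]
2. E_y = -3  [ED · GA = -1261/81 ∩ 2·signedArea(EGF) = -41/3]
   → E = (161/18, -3)

E = (161/18, -3)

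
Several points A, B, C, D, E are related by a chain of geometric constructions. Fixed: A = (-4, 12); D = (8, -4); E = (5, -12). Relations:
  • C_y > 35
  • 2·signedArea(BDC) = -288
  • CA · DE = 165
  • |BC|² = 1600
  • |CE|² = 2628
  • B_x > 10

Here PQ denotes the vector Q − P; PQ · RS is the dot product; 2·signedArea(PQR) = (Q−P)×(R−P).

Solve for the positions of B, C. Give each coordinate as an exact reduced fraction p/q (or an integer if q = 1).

B = (11, 4)
C = (-13, 36)

1. C_x = -13  [line 3·x + 8·y + -249 = 0 ∩ |CE|² = 2628]
2. C_y = 36  [line 3·x + 8·y + -249 = 0 ∩ |CE|² = 2628]
   → C = (-13, 36)
3. B_x = 11  [line -40·x + -21·y + 524 = 0 ∩ |BC|² = 1600]
4. B_y = 4  [line -40·x + -21·y + 524 = 0 ∩ |BC|² = 1600]
   → B = (11, 4)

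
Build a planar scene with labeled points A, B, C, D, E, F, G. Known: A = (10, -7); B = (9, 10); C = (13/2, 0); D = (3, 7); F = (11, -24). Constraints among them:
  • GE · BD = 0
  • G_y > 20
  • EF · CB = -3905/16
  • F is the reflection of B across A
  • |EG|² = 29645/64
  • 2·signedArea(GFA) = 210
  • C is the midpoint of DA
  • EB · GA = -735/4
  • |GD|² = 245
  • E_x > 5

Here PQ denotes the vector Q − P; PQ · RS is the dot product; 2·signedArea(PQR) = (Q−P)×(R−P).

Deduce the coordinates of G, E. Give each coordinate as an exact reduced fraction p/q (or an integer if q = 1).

E = (45/8, 7/4)
G = (-4, 21)

1. G_x = -4  [line -17·x + -1·y + -47 = 0 ∩ |GD|² = 245]
2. G_y = 21  [line -17·x + -1·y + -47 = 0 ∩ |GD|² = 245]
   → G = (-4, 21)
3. E_x = 45/8  [GE · BD = 0 ∩ EB · GA = -735/4]
4. E_y = 7/4  [GE · BD = 0 ∩ EB · GA = -735/4]
   → E = (45/8, 7/4)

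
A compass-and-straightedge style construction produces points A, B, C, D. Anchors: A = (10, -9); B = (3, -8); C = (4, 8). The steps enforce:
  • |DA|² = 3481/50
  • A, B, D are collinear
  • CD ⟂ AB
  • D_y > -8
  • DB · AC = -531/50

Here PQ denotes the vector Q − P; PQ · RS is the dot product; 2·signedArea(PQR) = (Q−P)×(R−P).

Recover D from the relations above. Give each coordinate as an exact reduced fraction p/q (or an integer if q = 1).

D = (87/50, -391/50)

1. D_x = 87/50  [A, B, D are collinear ∩ CD ⟂ AB]
2. D_y = -391/50  [A, B, D are collinear ∩ CD ⟂ AB]
   → D = (87/50, -391/50)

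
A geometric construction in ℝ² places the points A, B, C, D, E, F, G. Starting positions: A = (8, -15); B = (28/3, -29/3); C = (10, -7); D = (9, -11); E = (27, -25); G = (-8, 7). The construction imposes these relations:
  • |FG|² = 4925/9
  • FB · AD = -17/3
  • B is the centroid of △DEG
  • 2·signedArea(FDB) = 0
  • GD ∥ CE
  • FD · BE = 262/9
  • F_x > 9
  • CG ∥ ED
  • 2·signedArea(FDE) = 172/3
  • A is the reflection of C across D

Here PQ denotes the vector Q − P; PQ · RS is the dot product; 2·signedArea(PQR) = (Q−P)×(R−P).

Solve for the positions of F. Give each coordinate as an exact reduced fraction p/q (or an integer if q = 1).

F = (29/3, -25/3)

1. F_x = 29/3  [2·signedArea(FDB) = 0 ∩ 2·signedArea(FDE) = 172/3]
2. F_y = -25/3  [2·signedArea(FDB) = 0 ∩ 2·signedArea(FDE) = 172/3]
   → F = (29/3, -25/3)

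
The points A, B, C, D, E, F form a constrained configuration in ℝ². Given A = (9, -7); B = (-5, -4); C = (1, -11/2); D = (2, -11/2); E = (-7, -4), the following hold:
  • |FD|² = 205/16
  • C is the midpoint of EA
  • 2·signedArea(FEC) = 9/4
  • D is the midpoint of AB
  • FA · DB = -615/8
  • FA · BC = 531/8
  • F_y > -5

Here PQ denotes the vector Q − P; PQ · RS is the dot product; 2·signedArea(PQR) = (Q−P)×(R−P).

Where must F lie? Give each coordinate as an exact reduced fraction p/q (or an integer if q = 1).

1. F_x = -3/2  [FA · BC = 531/8 ∩ 2·signedArea(FEC) = 9/4]
2. F_y = -19/4  [FA · BC = 531/8 ∩ 2·signedArea(FEC) = 9/4]
   → F = (-3/2, -19/4)

F = (-3/2, -19/4)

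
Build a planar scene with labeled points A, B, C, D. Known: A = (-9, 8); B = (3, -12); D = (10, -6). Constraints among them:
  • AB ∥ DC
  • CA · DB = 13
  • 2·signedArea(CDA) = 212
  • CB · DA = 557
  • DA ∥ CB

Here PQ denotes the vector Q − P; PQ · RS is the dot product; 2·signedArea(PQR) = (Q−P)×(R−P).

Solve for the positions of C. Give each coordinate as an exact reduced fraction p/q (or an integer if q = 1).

C = (22, -26)

1. C_x = 22  [DA ∥ CB ∩ AB ∥ DC]
2. C_y = -26  [DA ∥ CB ∩ AB ∥ DC]
   → C = (22, -26)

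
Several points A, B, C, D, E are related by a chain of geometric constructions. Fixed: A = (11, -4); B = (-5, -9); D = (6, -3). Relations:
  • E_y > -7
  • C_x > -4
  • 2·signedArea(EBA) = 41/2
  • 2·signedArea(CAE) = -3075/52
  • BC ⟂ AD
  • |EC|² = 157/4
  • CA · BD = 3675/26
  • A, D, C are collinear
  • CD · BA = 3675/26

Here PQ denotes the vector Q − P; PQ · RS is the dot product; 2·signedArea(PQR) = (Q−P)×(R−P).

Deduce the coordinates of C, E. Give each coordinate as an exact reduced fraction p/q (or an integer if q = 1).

C = (-89/26, -29/26)
E = (1/2, -6)

1. C_x = -89/26  [A, D, C are collinear ∩ BC ⟂ AD]
2. C_y = -29/26  [A, D, C are collinear ∩ BC ⟂ AD]
   → C = (-89/26, -29/26)
3. E_x = 1/2  [2·signedArea(EBA) = 41/2 ∩ 2·signedArea(CAE) = -3075/52]
4. E_y = -6  [2·signedArea(EBA) = 41/2 ∩ 2·signedArea(CAE) = -3075/52]
   → E = (1/2, -6)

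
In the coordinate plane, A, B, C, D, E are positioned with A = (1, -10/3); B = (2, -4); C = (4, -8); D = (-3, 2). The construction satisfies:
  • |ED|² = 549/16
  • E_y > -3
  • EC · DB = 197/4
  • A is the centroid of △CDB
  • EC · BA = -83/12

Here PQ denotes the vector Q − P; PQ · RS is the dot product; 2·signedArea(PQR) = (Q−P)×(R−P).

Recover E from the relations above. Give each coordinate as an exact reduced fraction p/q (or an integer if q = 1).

E = (3/4, -5/2)

1. E_x = 3/4  [EC · BA = -83/12 ∩ EC · DB = 197/4]
2. E_y = -5/2  [EC · BA = -83/12 ∩ EC · DB = 197/4]
   → E = (3/4, -5/2)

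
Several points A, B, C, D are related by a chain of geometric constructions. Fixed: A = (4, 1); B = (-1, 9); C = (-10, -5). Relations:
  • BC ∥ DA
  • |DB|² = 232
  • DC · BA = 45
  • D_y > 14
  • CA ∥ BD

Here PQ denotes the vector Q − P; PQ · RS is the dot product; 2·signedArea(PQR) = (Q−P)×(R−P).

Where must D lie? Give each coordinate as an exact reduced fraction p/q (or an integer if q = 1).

D = (13, 15)

1. D_x = 13  [BC ∥ DA ∩ CA ∥ BD]
2. D_y = 15  [BC ∥ DA ∩ CA ∥ BD]
   → D = (13, 15)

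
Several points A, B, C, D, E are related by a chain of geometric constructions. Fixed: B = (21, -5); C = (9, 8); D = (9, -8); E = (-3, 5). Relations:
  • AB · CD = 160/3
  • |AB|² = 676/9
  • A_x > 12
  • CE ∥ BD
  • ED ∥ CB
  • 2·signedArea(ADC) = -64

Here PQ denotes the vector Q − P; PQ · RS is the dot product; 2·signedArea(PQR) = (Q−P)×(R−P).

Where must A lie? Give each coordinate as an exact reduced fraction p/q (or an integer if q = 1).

A = (13, -5/3)

1. A_x = 13  [AB · CD = 160/3 ∩ 2·signedArea(ADC) = -64]
2. A_y = -5/3  [AB · CD = 160/3 ∩ 2·signedArea(ADC) = -64]
   → A = (13, -5/3)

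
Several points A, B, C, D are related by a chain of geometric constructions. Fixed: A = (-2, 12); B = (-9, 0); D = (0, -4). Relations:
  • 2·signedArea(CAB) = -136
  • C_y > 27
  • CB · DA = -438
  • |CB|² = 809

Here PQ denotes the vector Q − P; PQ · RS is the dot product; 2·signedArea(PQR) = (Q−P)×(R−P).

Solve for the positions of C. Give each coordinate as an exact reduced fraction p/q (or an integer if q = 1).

1. C_x = -4  [CB · DA = -438 ∩ 2·signedArea(CAB) = -136]
2. C_y = 28  [CB · DA = -438 ∩ 2·signedArea(CAB) = -136]
   → C = (-4, 28)

C = (-4, 28)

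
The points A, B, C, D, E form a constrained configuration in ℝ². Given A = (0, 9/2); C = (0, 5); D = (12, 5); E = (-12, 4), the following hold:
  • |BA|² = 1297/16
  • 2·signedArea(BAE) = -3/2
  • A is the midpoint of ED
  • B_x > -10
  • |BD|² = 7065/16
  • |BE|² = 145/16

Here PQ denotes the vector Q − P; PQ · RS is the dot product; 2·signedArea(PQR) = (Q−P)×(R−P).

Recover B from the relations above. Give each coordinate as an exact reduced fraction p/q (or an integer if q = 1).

1. B_x = -9  [line 1/2·x + -12·y + 111/2 = 0 ∩ |BE|² = 145/16]
2. B_y = 17/4  [line 1/2·x + -12·y + 111/2 = 0 ∩ |BE|² = 145/16]
   → B = (-9, 17/4)

B = (-9, 17/4)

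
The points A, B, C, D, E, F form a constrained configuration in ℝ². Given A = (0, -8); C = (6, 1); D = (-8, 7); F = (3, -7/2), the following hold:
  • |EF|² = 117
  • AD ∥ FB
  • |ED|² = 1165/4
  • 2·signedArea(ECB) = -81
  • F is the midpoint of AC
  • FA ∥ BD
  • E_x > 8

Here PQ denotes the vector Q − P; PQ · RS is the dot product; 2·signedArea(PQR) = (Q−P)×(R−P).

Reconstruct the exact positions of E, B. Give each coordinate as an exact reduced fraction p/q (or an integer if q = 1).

1. B_x = -5  [FA ∥ BD ∩ AD ∥ FB]
2. B_y = 23/2  [FA ∥ BD ∩ AD ∥ FB]
   → B = (-5, 23/2)
3. E_x = 9  [line -21/2·x + -11·y + 155 = 0 ∩ |ED|² = 1165/4]
4. E_y = 11/2  [line -21/2·x + -11·y + 155 = 0 ∩ |ED|² = 1165/4]
   → E = (9, 11/2)

B = (-5, 23/2)
E = (9, 11/2)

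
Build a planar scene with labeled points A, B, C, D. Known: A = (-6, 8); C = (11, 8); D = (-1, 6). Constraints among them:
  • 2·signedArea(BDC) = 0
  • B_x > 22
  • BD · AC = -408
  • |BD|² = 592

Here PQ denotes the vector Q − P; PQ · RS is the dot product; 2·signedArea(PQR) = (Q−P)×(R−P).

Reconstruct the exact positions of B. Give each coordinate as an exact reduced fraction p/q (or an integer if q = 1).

B = (23, 10)

1. B_x = 23  [2·signedArea(BDC) = 0 ∩ BD · AC = -408]
2. B_y = 10  [2·signedArea(BDC) = 0 ∩ BD · AC = -408]
   → B = (23, 10)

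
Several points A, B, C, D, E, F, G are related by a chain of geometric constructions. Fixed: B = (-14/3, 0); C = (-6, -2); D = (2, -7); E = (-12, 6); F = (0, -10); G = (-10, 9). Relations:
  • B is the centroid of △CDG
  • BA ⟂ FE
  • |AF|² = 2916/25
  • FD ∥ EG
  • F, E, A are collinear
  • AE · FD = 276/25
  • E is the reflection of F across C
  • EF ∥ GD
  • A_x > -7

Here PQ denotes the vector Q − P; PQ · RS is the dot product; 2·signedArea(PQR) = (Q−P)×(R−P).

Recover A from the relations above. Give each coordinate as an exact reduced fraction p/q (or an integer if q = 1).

A = (-162/25, -34/25)

1. A_x = -162/25  [F, E, A are collinear ∩ BA ⟂ FE]
2. A_y = -34/25  [F, E, A are collinear ∩ BA ⟂ FE]
   → A = (-162/25, -34/25)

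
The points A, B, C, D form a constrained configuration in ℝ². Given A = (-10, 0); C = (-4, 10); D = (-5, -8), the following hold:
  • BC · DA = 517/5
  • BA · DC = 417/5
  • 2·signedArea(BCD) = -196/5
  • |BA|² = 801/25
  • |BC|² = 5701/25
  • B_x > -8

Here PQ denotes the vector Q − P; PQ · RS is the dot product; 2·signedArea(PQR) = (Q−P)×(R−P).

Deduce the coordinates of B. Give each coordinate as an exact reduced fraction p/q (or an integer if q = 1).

1. B_x = -7  [2·signedArea(BCD) = -196/5 ∩ BA · DC = 417/5]
2. B_y = -24/5  [2·signedArea(BCD) = -196/5 ∩ BA · DC = 417/5]
   → B = (-7, -24/5)

B = (-7, -24/5)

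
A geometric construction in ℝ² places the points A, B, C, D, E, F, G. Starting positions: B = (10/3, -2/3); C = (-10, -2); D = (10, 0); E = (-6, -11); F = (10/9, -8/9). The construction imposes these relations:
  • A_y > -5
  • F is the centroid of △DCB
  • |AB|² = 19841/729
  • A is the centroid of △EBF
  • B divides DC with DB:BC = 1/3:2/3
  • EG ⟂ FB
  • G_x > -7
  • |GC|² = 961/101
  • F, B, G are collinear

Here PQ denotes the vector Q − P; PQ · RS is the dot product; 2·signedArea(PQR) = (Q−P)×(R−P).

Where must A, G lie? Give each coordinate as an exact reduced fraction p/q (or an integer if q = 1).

1. A_x = -14/27  [A is the centroid of △EBF]
2. A_y = -113/27  [A is the centroid of △EBF]
   → A = (-14/27, -113/27)
3. G_x = -700/101  [F, B, G are collinear ∩ EG ⟂ FB]
4. G_y = -171/101  [F, B, G are collinear ∩ EG ⟂ FB]
   → G = (-700/101, -171/101)

A = (-14/27, -113/27)
G = (-700/101, -171/101)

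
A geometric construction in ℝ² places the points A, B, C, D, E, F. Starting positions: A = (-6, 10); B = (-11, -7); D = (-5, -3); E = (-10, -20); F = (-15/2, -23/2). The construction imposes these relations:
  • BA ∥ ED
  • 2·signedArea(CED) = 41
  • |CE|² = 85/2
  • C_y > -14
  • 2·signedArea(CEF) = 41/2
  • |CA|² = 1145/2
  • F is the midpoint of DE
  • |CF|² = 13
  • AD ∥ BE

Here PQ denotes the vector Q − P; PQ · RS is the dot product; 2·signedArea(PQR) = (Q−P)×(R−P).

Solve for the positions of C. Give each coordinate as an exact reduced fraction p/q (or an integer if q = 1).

1. C_x = -21/2  [line -17/2·x + 5/2·y + -111/2 = 0 ∩ |CE|² = 85/2]
2. C_y = -27/2  [line -17/2·x + 5/2·y + -111/2 = 0 ∩ |CE|² = 85/2]
   → C = (-21/2, -27/2)

C = (-21/2, -27/2)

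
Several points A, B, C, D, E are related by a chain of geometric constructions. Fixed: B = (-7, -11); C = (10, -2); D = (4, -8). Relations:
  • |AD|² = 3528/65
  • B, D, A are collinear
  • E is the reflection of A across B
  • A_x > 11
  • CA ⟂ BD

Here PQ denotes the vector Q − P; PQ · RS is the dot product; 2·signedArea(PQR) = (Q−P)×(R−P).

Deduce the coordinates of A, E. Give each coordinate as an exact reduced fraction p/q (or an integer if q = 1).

A = (722/65, -394/65)
E = (-1632/65, -1036/65)

1. A_x = 722/65  [B, D, A are collinear ∩ CA ⟂ BD]
2. A_y = -394/65  [B, D, A are collinear ∩ CA ⟂ BD]
   → A = (722/65, -394/65)
3. E_x = -1632/65  [E is the reflection of A across B]
4. E_y = -1036/65  [E is the reflection of A across B]
   → E = (-1632/65, -1036/65)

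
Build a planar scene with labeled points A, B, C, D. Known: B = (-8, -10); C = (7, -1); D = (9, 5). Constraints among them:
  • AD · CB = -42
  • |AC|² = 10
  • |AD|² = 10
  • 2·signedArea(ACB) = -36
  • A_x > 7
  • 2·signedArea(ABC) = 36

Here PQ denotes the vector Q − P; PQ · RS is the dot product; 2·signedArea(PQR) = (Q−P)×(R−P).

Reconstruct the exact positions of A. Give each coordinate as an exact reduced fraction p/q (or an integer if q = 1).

A = (8, 2)

1. A_x = 8  [AD · CB = -42 ∩ 2·signedArea(ABC) = 36]
2. A_y = 2  [AD · CB = -42 ∩ 2·signedArea(ABC) = 36]
   → A = (8, 2)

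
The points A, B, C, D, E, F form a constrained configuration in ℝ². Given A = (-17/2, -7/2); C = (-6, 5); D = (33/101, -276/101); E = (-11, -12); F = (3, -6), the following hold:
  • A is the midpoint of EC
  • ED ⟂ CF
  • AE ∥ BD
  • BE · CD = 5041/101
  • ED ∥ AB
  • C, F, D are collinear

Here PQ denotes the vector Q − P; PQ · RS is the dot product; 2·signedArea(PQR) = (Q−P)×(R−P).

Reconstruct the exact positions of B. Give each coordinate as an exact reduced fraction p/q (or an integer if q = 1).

B = (571/202, 1165/202)

1. B_x = 571/202  [AE ∥ BD ∩ ED ∥ AB]
2. B_y = 1165/202  [AE ∥ BD ∩ ED ∥ AB]
   → B = (571/202, 1165/202)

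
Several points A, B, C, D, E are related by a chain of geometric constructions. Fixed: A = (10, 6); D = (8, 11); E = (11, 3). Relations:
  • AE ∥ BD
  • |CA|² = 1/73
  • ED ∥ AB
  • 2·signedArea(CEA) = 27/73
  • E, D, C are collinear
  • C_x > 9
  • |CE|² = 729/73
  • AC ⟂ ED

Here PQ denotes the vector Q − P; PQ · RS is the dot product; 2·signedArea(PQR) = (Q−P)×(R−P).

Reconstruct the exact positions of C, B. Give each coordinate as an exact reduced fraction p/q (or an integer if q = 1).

1. C_x = 722/73  [E, D, C are collinear ∩ AC ⟂ ED]
2. C_y = 435/73  [E, D, C are collinear ∩ AC ⟂ ED]
   → C = (722/73, 435/73)
3. B_x = 7  [AE ∥ BD ∩ ED ∥ AB]
4. B_y = 14  [AE ∥ BD ∩ ED ∥ AB]
   → B = (7, 14)

B = (7, 14)
C = (722/73, 435/73)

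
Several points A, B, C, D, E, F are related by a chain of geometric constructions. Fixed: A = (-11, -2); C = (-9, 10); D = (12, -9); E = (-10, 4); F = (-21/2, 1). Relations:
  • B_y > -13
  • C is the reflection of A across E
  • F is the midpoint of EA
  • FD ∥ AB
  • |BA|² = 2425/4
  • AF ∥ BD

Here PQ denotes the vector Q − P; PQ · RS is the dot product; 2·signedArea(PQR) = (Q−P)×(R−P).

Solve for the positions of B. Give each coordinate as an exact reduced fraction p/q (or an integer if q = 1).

B = (23/2, -12)

1. B_x = 23/2  [AF ∥ BD ∩ FD ∥ AB]
2. B_y = -12  [AF ∥ BD ∩ FD ∥ AB]
   → B = (23/2, -12)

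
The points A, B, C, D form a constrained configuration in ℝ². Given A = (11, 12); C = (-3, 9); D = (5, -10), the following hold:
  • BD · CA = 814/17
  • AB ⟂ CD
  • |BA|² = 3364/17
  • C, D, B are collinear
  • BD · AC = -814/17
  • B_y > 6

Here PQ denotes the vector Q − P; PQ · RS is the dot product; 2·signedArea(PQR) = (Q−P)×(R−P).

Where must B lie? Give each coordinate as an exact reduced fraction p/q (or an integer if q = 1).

B = (-167/85, 556/85)

1. B_x = -167/85  [C, D, B are collinear ∩ AB ⟂ CD]
2. B_y = 556/85  [C, D, B are collinear ∩ AB ⟂ CD]
   → B = (-167/85, 556/85)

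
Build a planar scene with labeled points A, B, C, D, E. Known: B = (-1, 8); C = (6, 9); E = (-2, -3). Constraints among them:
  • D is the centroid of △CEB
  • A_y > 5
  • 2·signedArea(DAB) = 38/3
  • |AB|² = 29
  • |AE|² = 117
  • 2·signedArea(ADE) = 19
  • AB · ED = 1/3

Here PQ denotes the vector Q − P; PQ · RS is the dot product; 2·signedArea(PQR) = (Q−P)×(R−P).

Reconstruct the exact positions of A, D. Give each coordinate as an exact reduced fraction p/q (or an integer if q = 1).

1. D_x = 1  [D is the centroid of △CEB]
2. D_y = 14/3  [D is the centroid of △CEB]
   → D = (1, 14/3)
3. A_x = 4  [AB · ED = 1/3 ∩ 2·signedArea(DAB) = 38/3]
4. A_y = 6  [AB · ED = 1/3 ∩ 2·signedArea(DAB) = 38/3]
   → A = (4, 6)

A = (4, 6)
D = (1, 14/3)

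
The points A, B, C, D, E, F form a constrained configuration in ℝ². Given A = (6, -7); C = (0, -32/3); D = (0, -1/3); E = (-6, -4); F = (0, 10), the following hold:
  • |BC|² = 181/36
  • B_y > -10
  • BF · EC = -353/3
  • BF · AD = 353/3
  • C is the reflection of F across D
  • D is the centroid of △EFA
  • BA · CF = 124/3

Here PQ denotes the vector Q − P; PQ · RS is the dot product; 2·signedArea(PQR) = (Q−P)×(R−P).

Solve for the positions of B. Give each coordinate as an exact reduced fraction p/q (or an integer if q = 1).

1. B_x = -3/2  [BA · CF = 124/3 ∩ BF · EC = -353/3]
2. B_y = -9  [BA · CF = 124/3 ∩ BF · EC = -353/3]
   → B = (-3/2, -9)

B = (-3/2, -9)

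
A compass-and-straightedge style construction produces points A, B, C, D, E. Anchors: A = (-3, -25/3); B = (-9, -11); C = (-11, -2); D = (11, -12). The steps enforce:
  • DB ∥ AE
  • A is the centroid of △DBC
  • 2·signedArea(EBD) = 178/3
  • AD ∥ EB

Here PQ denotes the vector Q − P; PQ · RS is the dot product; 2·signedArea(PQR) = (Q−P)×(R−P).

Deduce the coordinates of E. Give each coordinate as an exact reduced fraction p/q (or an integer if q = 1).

1. E_x = -23  [AD ∥ EB ∩ DB ∥ AE]
2. E_y = -22/3  [AD ∥ EB ∩ DB ∥ AE]
   → E = (-23, -22/3)

E = (-23, -22/3)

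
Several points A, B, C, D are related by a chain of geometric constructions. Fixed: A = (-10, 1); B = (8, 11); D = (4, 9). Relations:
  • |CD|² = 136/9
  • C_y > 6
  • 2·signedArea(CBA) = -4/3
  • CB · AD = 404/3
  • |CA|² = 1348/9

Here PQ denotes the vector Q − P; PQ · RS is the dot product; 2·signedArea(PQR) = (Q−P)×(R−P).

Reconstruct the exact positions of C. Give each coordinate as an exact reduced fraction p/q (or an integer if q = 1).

C = (2/3, 7)

1. C_x = 2/3  [2·signedArea(CBA) = -4/3 ∩ CB · AD = 404/3]
2. C_y = 7  [2·signedArea(CBA) = -4/3 ∩ CB · AD = 404/3]
   → C = (2/3, 7)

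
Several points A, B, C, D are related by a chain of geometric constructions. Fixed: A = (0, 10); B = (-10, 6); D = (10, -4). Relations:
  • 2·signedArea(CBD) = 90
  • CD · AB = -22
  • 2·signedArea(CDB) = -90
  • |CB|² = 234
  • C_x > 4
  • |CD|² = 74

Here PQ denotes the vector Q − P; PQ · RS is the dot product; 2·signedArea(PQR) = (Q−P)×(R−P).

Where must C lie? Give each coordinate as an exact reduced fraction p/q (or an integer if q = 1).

C = (5, 3)

1. C_x = 5  [2·signedArea(CBD) = 90 ∩ CD · AB = -22]
2. C_y = 3  [2·signedArea(CBD) = 90 ∩ CD · AB = -22]
   → C = (5, 3)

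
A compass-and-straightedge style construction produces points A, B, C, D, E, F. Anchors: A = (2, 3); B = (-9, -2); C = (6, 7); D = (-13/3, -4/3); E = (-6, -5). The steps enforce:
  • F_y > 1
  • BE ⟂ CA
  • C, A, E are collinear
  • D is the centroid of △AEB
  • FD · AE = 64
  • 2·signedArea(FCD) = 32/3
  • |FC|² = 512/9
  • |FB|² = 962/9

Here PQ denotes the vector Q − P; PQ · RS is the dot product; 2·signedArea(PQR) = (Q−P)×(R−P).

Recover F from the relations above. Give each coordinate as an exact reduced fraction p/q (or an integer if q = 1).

1. F_x = 2/3  [FD · AE = 64 ∩ 2·signedArea(FCD) = 32/3]
2. F_y = 5/3  [FD · AE = 64 ∩ 2·signedArea(FCD) = 32/3]
   → F = (2/3, 5/3)

F = (2/3, 5/3)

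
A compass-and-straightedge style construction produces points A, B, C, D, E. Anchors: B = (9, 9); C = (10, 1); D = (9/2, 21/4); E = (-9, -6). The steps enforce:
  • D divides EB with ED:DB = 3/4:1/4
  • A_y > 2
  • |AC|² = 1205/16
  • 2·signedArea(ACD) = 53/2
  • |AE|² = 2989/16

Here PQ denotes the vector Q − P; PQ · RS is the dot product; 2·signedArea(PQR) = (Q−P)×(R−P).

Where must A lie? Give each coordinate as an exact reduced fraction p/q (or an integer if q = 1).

1. A_x = 3/2  [line -17/4·x + -11/2·y + 43/2 = 0 ∩ |AC|² = 1205/16]
2. A_y = 11/4  [line -17/4·x + -11/2·y + 43/2 = 0 ∩ |AC|² = 1205/16]
   → A = (3/2, 11/4)

A = (3/2, 11/4)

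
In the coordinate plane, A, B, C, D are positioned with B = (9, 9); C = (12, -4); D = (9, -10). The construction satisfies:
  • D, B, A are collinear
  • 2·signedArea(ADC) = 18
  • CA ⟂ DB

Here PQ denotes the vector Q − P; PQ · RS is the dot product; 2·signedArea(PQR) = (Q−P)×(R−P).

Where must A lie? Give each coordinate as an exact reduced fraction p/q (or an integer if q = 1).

1. A_x = 9  [D, B, A are collinear ∩ CA ⟂ DB]
2. A_y = -4  [D, B, A are collinear ∩ CA ⟂ DB]
   → A = (9, -4)

A = (9, -4)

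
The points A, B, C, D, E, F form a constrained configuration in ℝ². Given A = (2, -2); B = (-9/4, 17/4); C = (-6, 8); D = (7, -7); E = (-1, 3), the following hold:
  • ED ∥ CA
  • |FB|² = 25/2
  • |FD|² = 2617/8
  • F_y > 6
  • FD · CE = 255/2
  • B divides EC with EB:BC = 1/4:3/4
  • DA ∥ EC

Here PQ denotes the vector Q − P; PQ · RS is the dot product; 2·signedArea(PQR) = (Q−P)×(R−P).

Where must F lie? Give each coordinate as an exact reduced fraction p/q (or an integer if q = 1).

F = (-19/4, 27/4)

1. F_x = -19/4  [line -5·x + 5·y + -115/2 = 0 ∩ |FD|² = 2617/8]
2. F_y = 27/4  [line -5·x + 5·y + -115/2 = 0 ∩ |FD|² = 2617/8]
   → F = (-19/4, 27/4)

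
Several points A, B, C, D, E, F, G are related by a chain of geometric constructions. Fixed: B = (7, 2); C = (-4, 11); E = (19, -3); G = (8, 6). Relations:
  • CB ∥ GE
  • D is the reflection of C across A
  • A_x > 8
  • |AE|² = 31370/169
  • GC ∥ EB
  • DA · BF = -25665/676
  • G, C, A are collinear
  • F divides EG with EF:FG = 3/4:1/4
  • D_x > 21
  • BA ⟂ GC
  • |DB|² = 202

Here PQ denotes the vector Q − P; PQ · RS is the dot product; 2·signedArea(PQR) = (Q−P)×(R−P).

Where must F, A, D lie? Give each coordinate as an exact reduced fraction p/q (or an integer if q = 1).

1. F_x = 43/4  [F divides EG with EF:FG = 3/4:1/4]
2. F_y = 15/4  [F divides EG with EF:FG = 3/4:1/4]
   → F = (43/4, 15/4)
3. A_x = 1448/169  [G, C, A are collinear ∩ BA ⟂ GC]
4. A_y = 974/169  [G, C, A are collinear ∩ BA ⟂ GC]
   → A = (1448/169, 974/169)
5. D_x = 3572/169  [D is the reflection of C across A]
6. D_y = 89/169  [D is the reflection of C across A]
   → D = (3572/169, 89/169)

A = (1448/169, 974/169)
D = (3572/169, 89/169)
F = (43/4, 15/4)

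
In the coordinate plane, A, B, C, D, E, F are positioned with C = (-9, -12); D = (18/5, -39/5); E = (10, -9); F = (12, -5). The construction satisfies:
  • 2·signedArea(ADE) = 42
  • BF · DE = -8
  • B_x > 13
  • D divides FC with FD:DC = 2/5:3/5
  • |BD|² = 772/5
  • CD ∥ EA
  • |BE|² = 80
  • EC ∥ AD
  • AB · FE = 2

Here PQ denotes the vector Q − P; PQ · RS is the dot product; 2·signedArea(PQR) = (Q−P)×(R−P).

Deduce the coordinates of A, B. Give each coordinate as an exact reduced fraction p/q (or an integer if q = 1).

1. A_x = 113/5  [EC ∥ AD ∩ CD ∥ EA]
2. A_y = -24/5  [EC ∥ AD ∩ CD ∥ EA]
   → A = (113/5, -24/5)
3. B_x = 14  [BF · DE = -8 ∩ AB · FE = 2]
4. B_y = -1  [BF · DE = -8 ∩ AB · FE = 2]
   → B = (14, -1)

A = (113/5, -24/5)
B = (14, -1)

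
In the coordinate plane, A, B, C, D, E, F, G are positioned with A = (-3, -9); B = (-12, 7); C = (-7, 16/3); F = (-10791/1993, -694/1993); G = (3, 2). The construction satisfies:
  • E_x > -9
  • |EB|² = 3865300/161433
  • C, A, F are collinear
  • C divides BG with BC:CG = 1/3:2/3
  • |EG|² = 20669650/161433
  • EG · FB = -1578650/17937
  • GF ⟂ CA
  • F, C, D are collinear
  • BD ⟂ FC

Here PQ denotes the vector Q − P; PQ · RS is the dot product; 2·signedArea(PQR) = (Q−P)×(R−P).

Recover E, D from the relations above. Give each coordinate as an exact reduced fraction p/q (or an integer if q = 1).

D = (-15531/1993, 16291/1993)
E = (-48658/5979, 71659/17937)

1. E_x = -48658/5979  [line 13125/1993·x + -14645/1993·y + 1487885/17937 = 0 ∩ |EB|² = 3865300/161433]
2. E_y = 71659/17937  [line 13125/1993·x + -14645/1993·y + 1487885/17937 = 0 ∩ |EB|² = 3865300/161433]
   → E = (-48658/5979, 71659/17937)
3. D_x = -15531/1993  [F, C, D are collinear ∩ BD ⟂ FC]
4. D_y = 16291/1993  [F, C, D are collinear ∩ BD ⟂ FC]
   → D = (-15531/1993, 16291/1993)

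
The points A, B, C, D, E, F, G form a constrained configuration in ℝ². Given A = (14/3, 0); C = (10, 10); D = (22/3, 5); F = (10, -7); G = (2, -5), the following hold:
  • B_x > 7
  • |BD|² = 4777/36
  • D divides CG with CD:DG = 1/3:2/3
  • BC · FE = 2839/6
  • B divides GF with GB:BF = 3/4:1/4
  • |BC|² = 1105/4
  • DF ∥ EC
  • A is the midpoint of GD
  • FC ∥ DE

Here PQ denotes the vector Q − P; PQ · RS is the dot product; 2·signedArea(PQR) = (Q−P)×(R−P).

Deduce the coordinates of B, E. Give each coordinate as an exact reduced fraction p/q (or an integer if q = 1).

B = (8, -13/2)
E = (22/3, 22)

1. B_x = 8  [B divides GF with GB:BF = 3/4:1/4]
2. B_y = -13/2  [B divides GF with GB:BF = 3/4:1/4]
   → B = (8, -13/2)
3. E_x = 22/3  [DF ∥ EC ∩ FC ∥ DE]
4. E_y = 22  [DF ∥ EC ∩ FC ∥ DE]
   → E = (22/3, 22)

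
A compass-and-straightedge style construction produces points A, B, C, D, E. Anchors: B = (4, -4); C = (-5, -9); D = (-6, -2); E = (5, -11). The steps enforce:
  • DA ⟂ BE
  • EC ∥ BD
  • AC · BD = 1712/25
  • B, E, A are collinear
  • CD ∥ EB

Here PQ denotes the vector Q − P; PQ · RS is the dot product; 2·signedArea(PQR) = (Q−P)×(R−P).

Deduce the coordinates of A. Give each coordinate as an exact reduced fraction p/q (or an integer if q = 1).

A = (88/25, -16/25)

1. A_x = 88/25  [B, E, A are collinear ∩ DA ⟂ BE]
2. A_y = -16/25  [B, E, A are collinear ∩ DA ⟂ BE]
   → A = (88/25, -16/25)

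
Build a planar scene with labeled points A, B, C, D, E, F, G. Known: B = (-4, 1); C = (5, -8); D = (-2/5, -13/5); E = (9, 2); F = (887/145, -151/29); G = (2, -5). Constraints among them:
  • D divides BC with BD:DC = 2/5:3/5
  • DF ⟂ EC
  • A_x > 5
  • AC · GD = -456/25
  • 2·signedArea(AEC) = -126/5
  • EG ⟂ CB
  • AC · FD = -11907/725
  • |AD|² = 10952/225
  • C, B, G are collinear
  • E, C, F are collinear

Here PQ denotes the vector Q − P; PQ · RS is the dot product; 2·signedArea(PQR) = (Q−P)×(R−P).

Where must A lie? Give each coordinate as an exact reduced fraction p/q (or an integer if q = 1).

1. A_x = 88/15  [AC · FD = -11907/725 ∩ AC · GD = -456/25]
2. A_y = 7/15  [AC · FD = -11907/725 ∩ AC · GD = -456/25]
   → A = (88/15, 7/15)

A = (88/15, 7/15)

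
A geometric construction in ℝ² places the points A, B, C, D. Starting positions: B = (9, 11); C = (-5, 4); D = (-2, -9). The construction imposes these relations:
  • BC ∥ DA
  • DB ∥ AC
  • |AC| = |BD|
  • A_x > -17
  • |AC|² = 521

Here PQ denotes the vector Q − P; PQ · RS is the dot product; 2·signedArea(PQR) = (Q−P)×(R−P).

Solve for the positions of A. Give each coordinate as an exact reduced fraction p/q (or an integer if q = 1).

1. A_x = -16  [DB ∥ AC ∩ BC ∥ DA]
2. A_y = -16  [DB ∥ AC ∩ BC ∥ DA]
   → A = (-16, -16)

A = (-16, -16)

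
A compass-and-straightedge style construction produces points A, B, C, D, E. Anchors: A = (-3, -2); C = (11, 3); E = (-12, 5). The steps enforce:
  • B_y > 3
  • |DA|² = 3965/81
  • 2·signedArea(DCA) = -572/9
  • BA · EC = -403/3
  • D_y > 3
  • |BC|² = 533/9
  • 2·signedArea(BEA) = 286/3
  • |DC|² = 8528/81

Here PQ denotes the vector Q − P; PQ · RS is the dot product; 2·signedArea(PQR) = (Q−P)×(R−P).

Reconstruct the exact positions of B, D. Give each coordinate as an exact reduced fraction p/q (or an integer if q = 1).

B = (10/3, 11/3)
D = (7/9, 35/9)

1. B_x = 10/3  [BA · EC = -403/3 ∩ 2·signedArea(BEA) = 286/3]
2. B_y = 11/3  [BA · EC = -403/3 ∩ 2·signedArea(BEA) = 286/3]
   → B = (10/3, 11/3)
3. D_x = 7/9  [line 5·x + -14·y + 455/9 = 0 ∩ |DA|² = 3965/81]
4. D_y = 35/9  [line 5·x + -14·y + 455/9 = 0 ∩ |DA|² = 3965/81]
   → D = (7/9, 35/9)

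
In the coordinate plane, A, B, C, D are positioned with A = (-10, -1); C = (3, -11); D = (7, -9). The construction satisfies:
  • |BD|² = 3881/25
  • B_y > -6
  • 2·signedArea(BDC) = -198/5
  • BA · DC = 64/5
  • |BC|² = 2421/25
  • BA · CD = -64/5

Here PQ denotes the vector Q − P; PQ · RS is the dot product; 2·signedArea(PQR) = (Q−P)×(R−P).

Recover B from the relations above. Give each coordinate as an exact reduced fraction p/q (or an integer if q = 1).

1. B_x = -24/5  [BA · CD = -64/5 ∩ 2·signedArea(BDC) = -198/5]
2. B_y = -5  [BA · CD = -64/5 ∩ 2·signedArea(BDC) = -198/5]
   → B = (-24/5, -5)

B = (-24/5, -5)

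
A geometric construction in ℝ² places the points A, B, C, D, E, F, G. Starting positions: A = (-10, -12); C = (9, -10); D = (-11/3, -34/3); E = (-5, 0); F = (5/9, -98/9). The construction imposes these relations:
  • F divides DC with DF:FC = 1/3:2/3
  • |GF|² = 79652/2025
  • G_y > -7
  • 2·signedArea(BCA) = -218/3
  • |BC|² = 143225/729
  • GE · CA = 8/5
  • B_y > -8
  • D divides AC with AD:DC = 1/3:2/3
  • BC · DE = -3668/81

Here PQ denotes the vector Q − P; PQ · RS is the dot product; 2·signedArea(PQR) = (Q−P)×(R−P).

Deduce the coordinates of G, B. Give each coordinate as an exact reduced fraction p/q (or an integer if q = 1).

1. G_x = -21/5  [line 19·x + 2·y + 467/5 = 0 ∩ |GF|² = 79652/2025]
2. G_y = -34/5  [line 19·x + 2·y + 467/5 = 0 ∩ |GF|² = 79652/2025]
   → G = (-21/5, -34/5)
3. B_x = -130/27  [BC · DE = -3668/81 ∩ 2·signedArea(BCA) = -218/3]
4. B_y = -206/27  [BC · DE = -3668/81 ∩ 2·signedArea(BCA) = -218/3]
   → B = (-130/27, -206/27)

B = (-130/27, -206/27)
G = (-21/5, -34/5)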